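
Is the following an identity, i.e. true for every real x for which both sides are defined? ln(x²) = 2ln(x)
Claim: ln(x²) = 2ln(x).
Reasoning: The right side requires x > 0. For x > 0, x² = (e^(ln x))² = e^(2ln x), so ln(x²) = 2ln(x). (For x < 0 the right side is undefined, so those values are outside the claim.)
So the two sides agree for every real x for which both sides are defined.

Conclusion: Yes, this is an identity.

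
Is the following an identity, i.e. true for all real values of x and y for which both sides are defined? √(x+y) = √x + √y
Claim: √(x+y) = √x + √y.
Test a specific point where both sides are defined: x = 1/2, y = 2.
LHS = √(x+y) ≈ 1.5811
RHS = √x + √y ≈ 2.1213
Since 1.5811 ≠ 2.1213, the equation fails at this point, so it cannot hold for all real values of x and y for which both sides are defined.
Squaring the right side gives x + 2√(xy) + y, not x + y.

Conclusion: No, this is NOT an identity.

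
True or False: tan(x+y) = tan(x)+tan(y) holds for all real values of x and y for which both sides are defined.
Claim: tan(x+y) = tan(x)+tan(y).
Test a specific point where both sides are defined: x = π/4, y = -π/6.
LHS = tan(x+y) ≈ 0.2679
RHS = tan(x)+tan(y) ≈ 0.4226
Since 0.2679 ≠ 0.4226, the equation fails at this point, so it cannot hold for all real values of x and y for which both sides are defined.
The correct formula is tan(x+y) = (tan(x) + tan(y))/(1 - tan(x)tan(y)).

Conclusion: False.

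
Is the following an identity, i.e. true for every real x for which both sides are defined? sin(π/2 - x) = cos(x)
Yes, this is an identity.

Claim: sin(π/2 - x) = cos(x).
Reasoning: Use sin(u - v) = sin(u)cos(v) - cos(u)sin(v) with u = π/2, v = x: sin(π/2)cos(x) - cos(π/2)sin(x) = 1·cos(x) - 0·sin(x) = cos(x).
So the two sides agree for every real x for which both sides are defined.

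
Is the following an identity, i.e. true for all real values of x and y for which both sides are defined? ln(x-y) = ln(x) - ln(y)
No, this is NOT an identity.

Claim: ln(x-y) = ln(x) - ln(y).
Test a specific point where both sides are defined: x = 5, y = 3.
LHS = ln(x-y) ≈ 0.6931
RHS = ln(x) - ln(y) ≈ 0.5108
Since 0.6931 ≠ 0.5108, the equation fails at this point, so it cannot hold for all real values of x and y for which both sides are defined.
ln(x) - ln(y) = ln(x/y), not ln(x-y).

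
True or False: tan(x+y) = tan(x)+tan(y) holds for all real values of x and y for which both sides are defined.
Claim: tan(x+y) = tan(x)+tan(y).
Test a specific point where both sides are defined: x = 2π/3, y = -π/3.
LHS = tan(x+y) ≈ 1.7321
RHS = tan(x)+tan(y) ≈ -3.4641
Since 1.7321 ≠ -3.4641, the equation fails at this point, so it cannot hold for all real values of x and y for which both sides are defined.
The correct formula is tan(x+y) = (tan(x) + tan(y))/(1 - tan(x)tan(y)).

Conclusion: False.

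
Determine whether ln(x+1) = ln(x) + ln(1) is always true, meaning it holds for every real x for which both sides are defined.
No, this is NOT an identity.

Claim: ln(x+1) = ln(x) + ln(1).
Test a specific point where both sides are defined: x = 5.
LHS = ln(x+1) ≈ 1.7918
RHS = ln(x) + ln(1) ≈ 1.6094
Since 1.7918 ≠ 1.6094, the equation fails at this point, so it cannot hold for every real x for which both sides are defined.
ln(1) = 0, so the right side is just ln(x), which differs from ln(x+1).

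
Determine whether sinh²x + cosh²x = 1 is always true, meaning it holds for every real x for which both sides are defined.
No, this is NOT an identity.

Claim: sinh²x + cosh²x = 1.
Test a specific point where both sides are defined: x = -3.
LHS = sinh²x + cosh²x ≈ 201.7156
RHS = 1 ≈ 1.0000
Since 201.7156 ≠ 1.0000, the equation fails at this point, so it cannot hold for every real x for which both sides are defined.
The correct hyperbolic identity is cosh²x - sinh²x = 1 (a difference); the sum sinh²x + cosh²x equals cosh(2x).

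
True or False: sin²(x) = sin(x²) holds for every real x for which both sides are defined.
Claim: sin²(x) = sin(x²).
Test a specific point where both sides are defined: x = 3π/4.
LHS = sin²(x) ≈ 0.5000
RHS = sin(x²) ≈ -0.6680
Since 0.5000 ≠ -0.6680, the equation fails at this point, so it cannot hold for every real x for which both sides are defined.
sin²(x) means (sin x)², squaring the output; sin(x²) squares the input. These are different functions.

Conclusion: False.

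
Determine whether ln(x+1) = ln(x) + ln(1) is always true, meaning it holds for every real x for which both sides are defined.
Claim: ln(x+1) = ln(x) + ln(1).
Test a specific point where both sides are defined: x = 3/2.
LHS = ln(x+1) ≈ 0.9163
RHS = ln(x) + ln(1) ≈ 0.4055
Since 0.9163 ≠ 0.4055, the equation fails at this point, so it cannot hold for every real x for which both sides are defined.
ln(1) = 0, so the right side is just ln(x), which differs from ln(x+1).

Conclusion: No, this is NOT an identity.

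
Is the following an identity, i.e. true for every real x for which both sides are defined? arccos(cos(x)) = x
No, this is NOT an identity.

Claim: arccos(cos(x)) = x.
Test a specific point where both sides are defined: x = -π/6.
LHS = arccos(cos(x)) ≈ 0.5236
RHS = x ≈ -0.5236
Since 0.5236 ≠ -0.5236, the equation fails at this point, so it cannot hold for every real x for which both sides are defined.
arccos only returns values in [0, π], so arccos(cos(x)) = x holds only for x in that interval, not for all real x.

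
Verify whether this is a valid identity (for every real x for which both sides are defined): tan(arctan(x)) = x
Yes, this is an identity.

Claim: tan(arctan(x)) = x.
Reasoning: For every real x, arctan(x) is by definition the angle in (-π/2, π/2) whose tangent equals x. Taking the tangent of that angle returns x.
So the two sides agree for every real x for which both sides are defined.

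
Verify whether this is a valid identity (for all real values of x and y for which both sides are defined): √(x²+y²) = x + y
No, this is NOT an identity.

Claim: √(x²+y²) = x + y.
Test a specific point where both sides are defined: x = 1/2, y = 1/2.
LHS = √(x²+y²) ≈ 0.7071
RHS = x + y ≈ 1.0000
Since 0.7071 ≠ 1.0000, the equation fails at this point, so it cannot hold for all real values of x and y for which both sides are defined.
(x+y)² = x² + 2xy + y², not x² + y², so the square root does not split this way.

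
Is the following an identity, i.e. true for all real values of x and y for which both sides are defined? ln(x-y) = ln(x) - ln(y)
Claim: ln(x-y) = ln(x) - ln(y).
Test a specific point where both sides are defined: x = 3, y = 2.
LHS = ln(x-y) ≈ 0.0000
RHS = ln(x) - ln(y) ≈ 0.4055
Since 0.0000 ≠ 0.4055, the equation fails at this point, so it cannot hold for all real values of x and y for which both sides are defined.
ln(x) - ln(y) = ln(x/y), not ln(x-y).

Conclusion: No, this is NOT an identity.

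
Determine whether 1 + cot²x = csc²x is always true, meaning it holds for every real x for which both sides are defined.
Yes, this is an identity.

Claim: 1 + cot²x = csc²x.
Reasoning: Start from sin²x + cos²x = 1 and divide every term by sin²x (allowed wherever cot x and csc x are defined): 1 + cot²x = 1/sin²x = csc²x.
So the two sides agree for every real x for which both sides are defined.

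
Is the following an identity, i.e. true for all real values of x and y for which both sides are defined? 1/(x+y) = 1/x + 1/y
No, this is NOT an identity.

Claim: 1/(x+y) = 1/x + 1/y.
Test a specific point where both sides are defined: x = 3/2, y = 4.
LHS = 1/(x+y) ≈ 0.1818
RHS = 1/x + 1/y ≈ 0.9167
Since 0.1818 ≠ 0.9167, the equation fails at this point, so it cannot hold for all real values of x and y for which both sides are defined.
1/x + 1/y = (x+y)/(xy), which is not 1/(x+y).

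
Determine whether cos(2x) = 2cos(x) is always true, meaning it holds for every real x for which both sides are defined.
Claim: cos(2x) = 2cos(x).
Test a specific point where both sides are defined: x = -π/6.
LHS = cos(2x) ≈ 0.5000
RHS = 2cos(x) ≈ 1.7321
Since 0.5000 ≠ 1.7321, the equation fails at this point, so it cannot hold for every real x for which both sides are defined.
The correct double-angle formula is cos(2x) = cos²x - sin²x.

Conclusion: No, this is NOT an identity.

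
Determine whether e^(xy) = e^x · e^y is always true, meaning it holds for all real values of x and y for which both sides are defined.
No, this is NOT an identity.

Claim: e^(xy) = e^x · e^y.
Test a specific point where both sides are defined: x = 4, y = 3/2.
LHS = e^(xy) ≈ 403.4288
RHS = e^x · e^y ≈ 244.6919
Since 403.4288 ≠ 244.6919, the equation fails at this point, so it cannot hold for all real values of x and y for which both sides are defined.
e^x · e^y = e^(x+y), not e^(xy).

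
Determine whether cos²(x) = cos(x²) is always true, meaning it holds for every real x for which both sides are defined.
No, this is NOT an identity.

Claim: cos²(x) = cos(x²).
Test a specific point where both sides are defined: x = π/4.
LHS = cos²(x) ≈ 0.5000
RHS = cos(x²) ≈ 0.8157
Since 0.5000 ≠ 0.8157, the equation fails at this point, so it cannot hold for every real x for which both sides are defined.
cos²(x) means (cos x)², squaring the output; cos(x²) squares the input. These are different functions.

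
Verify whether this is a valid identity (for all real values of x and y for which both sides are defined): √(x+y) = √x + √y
No, this is NOT an identity.

Claim: √(x+y) = √x + √y.
Test a specific point where both sides are defined: x = 1/2, y = 3/2.
LHS = √(x+y) ≈ 1.4142
RHS = √x + √y ≈ 1.9319
Since 1.4142 ≠ 1.9319, the equation fails at this point, so it cannot hold for all real values of x and y for which both sides are defined.
Squaring the right side gives x + 2√(xy) + y, not x + y.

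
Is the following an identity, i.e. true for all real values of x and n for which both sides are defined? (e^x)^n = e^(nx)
Claim: (e^x)^n = e^(nx).
Reasoning: e^x is a positive real number, and for a positive base B and real exponent n, B^n = e^(n·ln B). With B = e^x, ln B = x, so (e^x)^n = e^(n·x).
So the two sides agree for all real values of x and n for which both sides are defined.

Conclusion: Yes, this is an identity.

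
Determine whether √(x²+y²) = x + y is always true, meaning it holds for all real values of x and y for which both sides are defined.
Claim: √(x²+y²) = x + y.
Test a specific point where both sides are defined: x = 1/2, y = 1.
LHS = √(x²+y²) ≈ 1.1180
RHS = x + y ≈ 1.5000
Since 1.1180 ≠ 1.5000, the equation fails at this point, so it cannot hold for all real values of x and y for which both sides are defined.
(x+y)² = x² + 2xy + y², not x² + y², so the square root does not split this way.

Conclusion: No, this is NOT an identity.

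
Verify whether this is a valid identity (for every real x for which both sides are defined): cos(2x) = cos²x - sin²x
Yes, this is an identity.

Claim: cos(2x) = cos²x - sin²x.
Reasoning: Put y = x in the addition formula cos(x+y) = cos(x)cos(y) - sin(x)sin(y): cos(2x) = cos²x - sin²x.
So the two sides agree for every real x for which both sides are defined.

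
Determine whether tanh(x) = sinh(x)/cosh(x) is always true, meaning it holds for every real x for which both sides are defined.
Yes, this is an identity.

Claim: tanh(x) = sinh(x)/cosh(x).
Reasoning: tanh(x) is defined as sinh(x)/cosh(x) = (e^x - e^-x)/(e^x + e^-x); cosh(x) ≥ 1 is never zero, so this holds for every real x.
So the two sides agree for every real x for which both sides are defined.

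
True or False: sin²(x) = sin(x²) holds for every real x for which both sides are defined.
Claim: sin²(x) = sin(x²).
Test a specific point where both sides are defined: x = π/4.
LHS = sin²(x) ≈ 0.5000
RHS = sin(x²) ≈ 0.5785
Since 0.5000 ≠ 0.5785, the equation fails at this point, so it cannot hold for every real x for which both sides are defined.
sin²(x) means (sin x)², squaring the output; sin(x²) squares the input. These are different functions.

Conclusion: False.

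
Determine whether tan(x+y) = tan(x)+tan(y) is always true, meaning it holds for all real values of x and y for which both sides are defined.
No, this is NOT an identity.

Claim: tan(x+y) = tan(x)+tan(y).
Test a specific point where both sides are defined: x = π/3, y = -π/4.
LHS = tan(x+y) ≈ 0.2679
RHS = tan(x)+tan(y) ≈ 0.7321
Since 0.2679 ≠ 0.7321, the equation fails at this point, so it cannot hold for all real values of x and y for which both sides are defined.
The correct formula is tan(x+y) = (tan(x) + tan(y))/(1 - tan(x)tan(y)).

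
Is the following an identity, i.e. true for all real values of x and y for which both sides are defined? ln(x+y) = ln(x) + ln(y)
Claim: ln(x+y) = ln(x) + ln(y).
Test a specific point where both sides are defined: x = 1/2, y = 2.
LHS = ln(x+y) ≈ 0.9163
RHS = ln(x) + ln(y) ≈ 0.0000
Since 0.9163 ≠ 0.0000, the equation fails at this point, so it cannot hold for all real values of x and y for which both sides are defined.
ln(x) + ln(y) = ln(xy), not ln(x+y).

Conclusion: No, this is NOT an identity.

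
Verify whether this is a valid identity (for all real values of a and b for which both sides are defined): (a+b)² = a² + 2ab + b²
Yes, this is an identity.

Claim: (a+b)² = a² + 2ab + b².
Reasoning: Expand: (a+b)² = (a+b)(a+b) = a·a + a·b + b·a + b·b = a² + 2ab + b².
So the two sides agree for all real values of a and b for which both sides are defined.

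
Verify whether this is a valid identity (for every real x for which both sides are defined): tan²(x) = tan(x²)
No, this is NOT an identity.

Claim: tan²(x) = tan(x²).
Test a specific point where both sides are defined: x = π/3.
LHS = tan²(x) ≈ 3.0000
RHS = tan(x²) ≈ 1.9485
Since 3.0000 ≠ 1.9485, the equation fails at this point, so it cannot hold for every real x for which both sides are defined.
tan²(x) means (tan x)², squaring the output; tan(x²) squares the input. These are different functions.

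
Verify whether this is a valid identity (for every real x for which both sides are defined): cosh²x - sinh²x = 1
Yes, this is an identity.

Claim: cosh²x - sinh²x = 1.
Reasoning: With cosh(x) = (e^x + e^-x)/2 and sinh(x) = (e^x - e^-x)/2: cosh²x = (e^(2x) + 2 + e^(-2x))/4 and sinh²x = (e^(2x) - 2 + e^(-2x))/4. Subtracting leaves 4/4 = 1.
So the two sides agree for every real x for which both sides are defined.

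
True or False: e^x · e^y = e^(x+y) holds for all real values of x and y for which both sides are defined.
Claim: e^x · e^y = e^(x+y).
Reasoning: This is the law of exponents for a common base: multiplying powers adds exponents. E.g. from the series, (Σ x^j/j!)(Σ y^k/k!) = Σ_m (Σ_{j+k=m} x^j y^k/(j!k!)) = Σ_m (x+y)^m/m! by the binomial theorem.
So the two sides agree for all real values of x and y for which both sides are defined.

Conclusion: True.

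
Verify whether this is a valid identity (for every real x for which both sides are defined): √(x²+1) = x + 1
Claim: √(x²+1) = x + 1.
Test a specific point where both sides are defined: x = 4.
LHS = √(x²+1) ≈ 4.1231
RHS = x + 1 ≈ 5.0000
Since 4.1231 ≠ 5.0000, the equation fails at this point, so it cannot hold for every real x for which both sides are defined.
(x+1)² = x² + 2x + 1 ≠ x² + 1 unless x = 0.

Conclusion: No, this is NOT an identity.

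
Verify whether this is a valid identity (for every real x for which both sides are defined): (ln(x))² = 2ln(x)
Claim: (ln(x))² = 2ln(x).
Test a specific point where both sides are defined: x = 3.
LHS = (ln(x))² ≈ 1.2069
RHS = 2ln(x) ≈ 2.1972
Since 1.2069 ≠ 2.1972, the equation fails at this point, so it cannot hold for every real x for which both sides are defined.
2ln(x) equals ln(x²), which is not the same as (ln x)².

Conclusion: No, this is NOT an identity.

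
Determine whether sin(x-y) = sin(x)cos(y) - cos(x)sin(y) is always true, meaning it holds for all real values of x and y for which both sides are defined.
Claim: sin(x-y) = sin(x)cos(y) - cos(x)sin(y).
Reasoning: Replace y by -y in sin(x+y) = sin(x)cos(y) + cos(x)sin(y) and use cos(-y) = cos(y), sin(-y) = -sin(y): sin(x-y) = sin(x)cos(y) - cos(x)sin(y).
So the two sides agree for all real values of x and y for which both sides are defined.

Conclusion: Yes, this is an identity.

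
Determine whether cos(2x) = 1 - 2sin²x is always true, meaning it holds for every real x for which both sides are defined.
Yes, this is an identity.

Claim: cos(2x) = 1 - 2sin²x.
Reasoning: cos(2x) = cos²x - sin²x. Replace cos²x by 1 - sin²x: (1 - sin²x) - sin²x = 1 - 2sin²x.
So the two sides agree for every real x for which both sides are defined.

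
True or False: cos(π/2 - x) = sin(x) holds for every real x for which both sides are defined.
True.

Claim: cos(π/2 - x) = sin(x).
Reasoning: Use cos(u - v) = cos(u)cos(v) + sin(u)sin(v) with u = π/2, v = x: cos(π/2)cos(x) + sin(π/2)sin(x) = 0·cos(x) + 1·sin(x) = sin(x).
So the two sides agree for every real x for which both sides are defined.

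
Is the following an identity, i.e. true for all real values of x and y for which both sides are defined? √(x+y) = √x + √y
No, this is NOT an identity.

Claim: √(x+y) = √x + √y.
Test a specific point where both sides are defined: x = 3/2, y = 4.
LHS = √(x+y) ≈ 2.3452
RHS = √x + √y ≈ 3.2247
Since 2.3452 ≠ 3.2247, the equation fails at this point, so it cannot hold for all real values of x and y for which both sides are defined.
Squaring the right side gives x + 2√(xy) + y, not x + y.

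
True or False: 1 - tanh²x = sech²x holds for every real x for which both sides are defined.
Claim: 1 - tanh²x = sech²x.
Reasoning: Divide cosh²x - sinh²x = 1 through by cosh²x (never zero): 1 - tanh²x = 1/cosh²x = sech²x.
So the two sides agree for every real x for which both sides are defined.

Conclusion: True.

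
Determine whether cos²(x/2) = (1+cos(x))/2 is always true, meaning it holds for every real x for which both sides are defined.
Claim: cos²(x/2) = (1+cos(x))/2.
Reasoning: Use cos(2θ) = 2cos²θ - 1 with θ = x/2: cos(x) = 2cos²(x/2) - 1. Solving for cos²(x/2) gives (1 + cos(x))/2.
So the two sides agree for every real x for which both sides are defined.

Conclusion: Yes, this is an identity.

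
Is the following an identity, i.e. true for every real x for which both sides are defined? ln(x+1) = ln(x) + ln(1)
Claim: ln(x+1) = ln(x) + ln(1).
Test a specific point where both sides are defined: x = 1/2.
LHS = ln(x+1) ≈ 0.4055
RHS = ln(x) + ln(1) ≈ -0.6931
Since 0.4055 ≠ -0.6931, the equation fails at this point, so it cannot hold for every real x for which both sides are defined.
ln(1) = 0, so the right side is just ln(x), which differs from ln(x+1).

Conclusion: No, this is NOT an identity.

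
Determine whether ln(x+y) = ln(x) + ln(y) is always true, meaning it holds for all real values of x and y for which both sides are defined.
Claim: ln(x+y) = ln(x) + ln(y).
Test a specific point where both sides are defined: x = 1/2, y = 3.
LHS = ln(x+y) ≈ 1.2528
RHS = ln(x) + ln(y) ≈ 0.4055
Since 1.2528 ≠ 0.4055, the equation fails at this point, so it cannot hold for all real values of x and y for which both sides are defined.
ln(x) + ln(y) = ln(xy), not ln(x+y).

Conclusion: No, this is NOT an identity.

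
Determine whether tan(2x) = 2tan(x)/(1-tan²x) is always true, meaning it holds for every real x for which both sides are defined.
Claim: tan(2x) = 2tan(x)/(1-tan²x).
Reasoning: tan(2x) = sin(2x)/cos(2x) = 2sin(x)cos(x) / (cos²x - sin²x). Divide numerator and denominator by cos²x: 2tan(x) / (1 - tan²x).
So the two sides agree for every real x for which both sides are defined.

Conclusion: Yes, this is an identity.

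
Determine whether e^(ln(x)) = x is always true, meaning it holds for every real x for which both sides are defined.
Yes, this is an identity.

Claim: e^(ln(x)) = x.
Reasoning: For x > 0, ln(x) is by definition the exponent p such that e^p = x. Raising e to that exponent therefore returns x: e^(ln x) = x.
So the two sides agree for every real x for which both sides are defined.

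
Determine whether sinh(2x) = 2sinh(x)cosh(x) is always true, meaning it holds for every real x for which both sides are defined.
Claim: sinh(2x) = 2sinh(x)cosh(x).
Reasoning: 2sinh(x)cosh(x) = 2 · (e^x - e^-x)/2 · (e^x + e^-x)/2 = (e^(2x) - e^(-2x))/2 = sinh(2x).
So the two sides agree for every real x for which both sides are defined.

Conclusion: Yes, this is an identity.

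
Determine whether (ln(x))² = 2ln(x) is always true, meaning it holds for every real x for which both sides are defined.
Claim: (ln(x))² = 2ln(x).
Test a specific point where both sides are defined: x = 3.
LHS = (ln(x))² ≈ 1.2069
RHS = 2ln(x) ≈ 2.1972
Since 1.2069 ≠ 2.1972, the equation fails at this point, so it cannot hold for every real x for which both sides are defined.
2ln(x) equals ln(x²), which is not the same as (ln x)².

Conclusion: No, this is NOT an identity.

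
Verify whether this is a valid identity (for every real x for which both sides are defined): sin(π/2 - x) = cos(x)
Yes, this is an identity.

Claim: sin(π/2 - x) = cos(x).
Reasoning: Use sin(u - v) = sin(u)cos(v) - cos(u)sin(v) with u = π/2, v = x: sin(π/2)cos(x) - cos(π/2)sin(x) = 1·cos(x) - 0·sin(x) = cos(x).
So the two sides agree for every real x for which both sides are defined.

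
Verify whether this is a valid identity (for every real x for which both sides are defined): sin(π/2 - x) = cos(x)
Claim: sin(π/2 - x) = cos(x).
Reasoning: Use sin(u - v) = sin(u)cos(v) - cos(u)sin(v) with u = π/2, v = x: sin(π/2)cos(x) - cos(π/2)sin(x) = 1·cos(x) - 0·sin(x) = cos(x).
So the two sides agree for every real x for which both sides are defined.

Conclusion: Yes, this is an identity.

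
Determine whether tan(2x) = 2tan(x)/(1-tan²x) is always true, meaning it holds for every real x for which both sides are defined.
Yes, this is an identity.

Claim: tan(2x) = 2tan(x)/(1-tan²x).
Reasoning: tan(2x) = sin(2x)/cos(2x) = 2sin(x)cos(x) / (cos²x - sin²x). Divide numerator and denominator by cos²x: 2tan(x) / (1 - tan²x).
So the two sides agree for every real x for which both sides are defined.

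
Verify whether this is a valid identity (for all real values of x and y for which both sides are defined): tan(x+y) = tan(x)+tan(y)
No, this is NOT an identity.

Claim: tan(x+y) = tan(x)+tan(y).
Test a specific point where both sides are defined: x = 2π/3, y = -π/3.
LHS = tan(x+y) ≈ 1.7321
RHS = tan(x)+tan(y) ≈ -3.4641
Since 1.7321 ≠ -3.4641, the equation fails at this point, so it cannot hold for all real values of x and y for which both sides are defined.
The correct formula is tan(x+y) = (tan(x) + tan(y))/(1 - tan(x)tan(y)).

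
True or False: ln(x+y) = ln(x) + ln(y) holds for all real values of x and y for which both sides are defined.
Claim: ln(x+y) = ln(x) + ln(y).
Test a specific point where both sides are defined: x = 5, y = 5.
LHS = ln(x+y) ≈ 2.3026
RHS = ln(x) + ln(y) ≈ 3.2189
Since 2.3026 ≠ 3.2189, the equation fails at this point, so it cannot hold for all real values of x and y for which both sides are defined.
ln(x) + ln(y) = ln(xy), not ln(x+y).

Conclusion: False.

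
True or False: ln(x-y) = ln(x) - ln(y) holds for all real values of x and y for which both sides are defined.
Claim: ln(x-y) = ln(x) - ln(y).
Test a specific point where both sides are defined: x = 1, y = 1/2.
LHS = ln(x-y) ≈ -0.6931
RHS = ln(x) - ln(y) ≈ 0.6931
Since -0.6931 ≠ 0.6931, the equation fails at this point, so it cannot hold for all real values of x and y for which both sides are defined.
ln(x) - ln(y) = ln(x/y), not ln(x-y).

Conclusion: False.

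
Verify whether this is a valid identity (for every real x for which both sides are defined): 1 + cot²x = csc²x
Claim: 1 + cot²x = csc²x.
Reasoning: Start from sin²x + cos²x = 1 and divide every term by sin²x (allowed wherever cot x and csc x are defined): 1 + cot²x = 1/sin²x = csc²x.
So the two sides agree for every real x for which both sides are defined.

Conclusion: Yes, this is an identity.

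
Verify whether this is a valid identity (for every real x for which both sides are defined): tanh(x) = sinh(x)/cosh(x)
Claim: tanh(x) = sinh(x)/cosh(x).
Reasoning: tanh(x) is defined as sinh(x)/cosh(x) = (e^x - e^-x)/(e^x + e^-x); cosh(x) ≥ 1 is never zero, so this holds for every real x.
So the two sides agree for every real x for which both sides are defined.

Conclusion: Yes, this is an identity.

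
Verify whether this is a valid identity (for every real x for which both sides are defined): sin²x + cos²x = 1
Yes, this is an identity.

Claim: sin²x + cos²x = 1.
Reasoning: The point (cos x, sin x) lies on the unit circle X² + Y² = 1, so cos²x + sin²x = 1 for every real x.
So the two sides agree for every real x for which both sides are defined.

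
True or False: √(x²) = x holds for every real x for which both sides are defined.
Claim: √(x²) = x.
Test a specific point where both sides are defined: x = -1.
LHS = √(x²) ≈ 1.0000
RHS = x ≈ -1.0000
Since 1.0000 ≠ -1.0000, the equation fails at this point, so it cannot hold for every real x for which both sides are defined.
√(x²) = |x|, which differs from x whenever x < 0 (both sides are defined for every real x).

Conclusion: False.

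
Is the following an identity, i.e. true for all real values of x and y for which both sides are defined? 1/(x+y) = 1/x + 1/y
No, this is NOT an identity.

Claim: 1/(x+y) = 1/x + 1/y.
Test a specific point where both sides are defined: x = 4, y = -2.
LHS = 1/(x+y) ≈ 0.5000
RHS = 1/x + 1/y ≈ -0.2500
Since 0.5000 ≠ -0.2500, the equation fails at this point, so it cannot hold for all real values of x and y for which both sides are defined.
1/x + 1/y = (x+y)/(xy), which is not 1/(x+y).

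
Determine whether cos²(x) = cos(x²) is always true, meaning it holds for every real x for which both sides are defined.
No, this is NOT an identity.

Claim: cos²(x) = cos(x²).
Test a specific point where both sides are defined: x = π/3.
LHS = cos²(x) ≈ 0.2500
RHS = cos(x²) ≈ 0.4566
Since 0.2500 ≠ 0.4566, the equation fails at this point, so it cannot hold for every real x for which both sides are defined.
cos²(x) means (cos x)², squaring the output; cos(x²) squares the input. These are different functions.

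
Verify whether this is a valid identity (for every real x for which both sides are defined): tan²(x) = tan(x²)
Claim: tan²(x) = tan(x²).
Test a specific point where both sides are defined: x = π.
LHS = tan²(x) ≈ 0.0000
RHS = tan(x²) ≈ 0.4767
Since 0.0000 ≠ 0.4767, the equation fails at this point, so it cannot hold for every real x for which both sides are defined.
tan²(x) means (tan x)², squaring the output; tan(x²) squares the input. These are different functions.

Conclusion: No, this is NOT an identity.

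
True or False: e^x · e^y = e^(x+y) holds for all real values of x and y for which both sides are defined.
Claim: e^x · e^y = e^(x+y).
Reasoning: This is the law of exponents for a common base: multiplying powers adds exponents. E.g. from the series, (Σ x^j/j!)(Σ y^k/k!) = Σ_m (Σ_{j+k=m} x^j y^k/(j!k!)) = Σ_m (x+y)^m/m! by the binomial theorem.
So the two sides agree for all real values of x and y for which both sides are defined.

Conclusion: True.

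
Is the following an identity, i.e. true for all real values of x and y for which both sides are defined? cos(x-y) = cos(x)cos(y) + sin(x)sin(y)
Claim: cos(x-y) = cos(x)cos(y) + sin(x)sin(y).
Reasoning: Replace y by -y in cos(x+y) = cos(x)cos(y) - sin(x)sin(y) and use cos(-y) = cos(y), sin(-y) = -sin(y): cos(x-y) = cos(x)cos(y) + sin(x)sin(y).
So the two sides agree for all real values of x and y for which both sides are defined.

Conclusion: Yes, this is an identity.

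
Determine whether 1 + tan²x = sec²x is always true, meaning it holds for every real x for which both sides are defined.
Claim: 1 + tan²x = sec²x.
Reasoning: Start from sin²x + cos²x = 1 and divide every term by cos²x (allowed wherever tan x and sec x are defined): tan²x + 1 = 1/cos²x = sec²x.
So the two sides agree for every real x for which both sides are defined.

Conclusion: Yes, this is an identity.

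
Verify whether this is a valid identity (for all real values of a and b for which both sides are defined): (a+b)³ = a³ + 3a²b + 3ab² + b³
Claim: (a+b)³ = a³ + 3a²b + 3ab² + b³.
Reasoning: (a+b)³ = (a+b)(a+b)² = (a+b)(a² + 2ab + b²) = a³ + 2a²b + ab² + a²b + 2ab² + b³ = a³ + 3a²b + 3ab² + b³.
So the two sides agree for all real values of a and b for which both sides are defined.

Conclusion: Yes, this is an identity.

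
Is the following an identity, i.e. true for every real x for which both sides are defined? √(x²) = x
Claim: √(x²) = x.
Test a specific point where both sides are defined: x = -3.
LHS = √(x²) ≈ 3.0000
RHS = x ≈ -3.0000
Since 3.0000 ≠ -3.0000, the equation fails at this point, so it cannot hold for every real x for which both sides are defined.
√(x²) = |x|, which differs from x whenever x < 0 (both sides are defined for every real x).

Conclusion: No, this is NOT an identity.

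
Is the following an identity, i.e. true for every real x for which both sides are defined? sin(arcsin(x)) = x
Claim: sin(arcsin(x)) = x.
Reasoning: For -1 ≤ x ≤ 1 (where arcsin is defined), arcsin(x) is by definition an angle whose sine equals x. Taking the sine of that angle returns x. (Note the other order, arcsin(sin x) = x, is NOT an identity.)
So the two sides agree for every real x for which both sides are defined.

Conclusion: Yes, this is an identity.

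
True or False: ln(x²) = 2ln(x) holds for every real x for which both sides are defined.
Claim: ln(x²) = 2ln(x).
Reasoning: The right side requires x > 0. For x > 0, x² = (e^(ln x))² = e^(2ln x), so ln(x²) = 2ln(x). (For x < 0 the right side is undefined, so those values are outside the claim.)
So the two sides agree for every real x for which both sides are defined.

Conclusion: True.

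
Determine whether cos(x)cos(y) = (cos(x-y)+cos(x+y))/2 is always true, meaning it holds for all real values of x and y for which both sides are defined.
Yes, this is an identity.

Claim: cos(x)cos(y) = (cos(x-y)+cos(x+y))/2.
Reasoning: cos(x-y) = cos(x)cos(y) + sin(x)sin(y) and cos(x+y) = cos(x)cos(y) - sin(x)sin(y). Adding, cos(x-y) + cos(x+y) = 2cos(x)cos(y); divide by 2.
So the two sides agree for all real values of x and y for which both sides are defined.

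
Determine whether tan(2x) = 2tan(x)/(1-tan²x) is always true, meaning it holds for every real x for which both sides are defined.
Yes, this is an identity.

Claim: tan(2x) = 2tan(x)/(1-tan²x).
Reasoning: tan(2x) = sin(2x)/cos(2x) = 2sin(x)cos(x) / (cos²x - sin²x). Divide numerator and denominator by cos²x: 2tan(x) / (1 - tan²x).
So the two sides agree for every real x for which both sides are defined.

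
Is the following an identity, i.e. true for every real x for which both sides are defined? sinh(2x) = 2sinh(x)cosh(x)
Yes, this is an identity.

Claim: sinh(2x) = 2sinh(x)cosh(x).
Reasoning: 2sinh(x)cosh(x) = 2 · (e^x - e^-x)/2 · (e^x + e^-x)/2 = (e^(2x) - e^(-2x))/2 = sinh(2x).
So the two sides agree for every real x for which both sides are defined.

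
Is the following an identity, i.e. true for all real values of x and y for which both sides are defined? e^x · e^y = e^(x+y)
Yes, this is an identity.

Claim: e^x · e^y = e^(x+y).
Reasoning: This is the law of exponents for a common base: multiplying powers adds exponents. E.g. from the series, (Σ x^j/j!)(Σ y^k/k!) = Σ_m (Σ_{j+k=m} x^j y^k/(j!k!)) = Σ_m (x+y)^m/m! by the binomial theorem.
So the two sides agree for all real values of x and y for which both sides are defined.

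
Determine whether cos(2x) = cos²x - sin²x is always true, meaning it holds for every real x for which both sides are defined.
Yes, this is an identity.

Claim: cos(2x) = cos²x - sin²x.
Reasoning: Put y = x in the addition formula cos(x+y) = cos(x)cos(y) - sin(x)sin(y): cos(2x) = cos²x - sin²x.
So the two sides agree for every real x for which both sides are defined.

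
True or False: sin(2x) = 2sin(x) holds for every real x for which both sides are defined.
Claim: sin(2x) = 2sin(x).
Test a specific point where both sides are defined: x = 2π/3.
LHS = sin(2x) ≈ -0.8660
RHS = 2sin(x) ≈ 1.7321
Since -0.8660 ≠ 1.7321, the equation fails at this point, so it cannot hold for every real x for which both sides are defined.
The correct double-angle formula is sin(2x) = 2sin(x)cos(x).

Conclusion: False.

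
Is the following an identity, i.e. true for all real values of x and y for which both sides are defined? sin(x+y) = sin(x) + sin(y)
No, this is NOT an identity.

Claim: sin(x+y) = sin(x) + sin(y).
Test a specific point where both sides are defined: x = π/6, y = π/4.
LHS = sin(x+y) ≈ 0.9659
RHS = sin(x) + sin(y) ≈ 1.2071
Since 0.9659 ≠ 1.2071, the equation fails at this point, so it cannot hold for all real values of x and y for which both sides are defined.
The correct expansion is sin(x+y) = sin(x)cos(y) + cos(x)sin(y); sine is not additive.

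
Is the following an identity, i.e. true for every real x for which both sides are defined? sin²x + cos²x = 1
Yes, this is an identity.

Claim: sin²x + cos²x = 1.
Reasoning: The point (cos x, sin x) lies on the unit circle X² + Y² = 1, so cos²x + sin²x = 1 for every real x.
So the two sides agree for every real x for which both sides are defined.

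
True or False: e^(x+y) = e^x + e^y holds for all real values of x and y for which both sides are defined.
False.

Claim: e^(x+y) = e^x + e^y.
Test a specific point where both sides are defined: x = 1/2, y = -2.
LHS = e^(x+y) ≈ 0.2231
RHS = e^x + e^y ≈ 1.7841
Since 0.2231 ≠ 1.7841, the equation fails at this point, so it cannot hold for all real values of x and y for which both sides are defined.
The correct rule is e^(x+y) = e^x · e^y (a product, not a sum).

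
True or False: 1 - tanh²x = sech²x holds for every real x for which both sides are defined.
True.

Claim: 1 - tanh²x = sech²x.
Reasoning: Divide cosh²x - sinh²x = 1 through by cosh²x (never zero): 1 - tanh²x = 1/cosh²x = sech²x.
So the two sides agree for every real x for which both sides are defined.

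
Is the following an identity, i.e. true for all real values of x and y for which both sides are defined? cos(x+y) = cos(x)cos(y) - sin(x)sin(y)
Claim: cos(x+y) = cos(x)cos(y) - sin(x)sin(y).
Reasoning: By Euler's formula e^(i(x+y)) = e^(ix)·e^(iy) = (cos x + i·sin x)(cos y + i·sin y). The real part of the left side is cos(x+y); the real part of the product is cos(x)cos(y) - sin(x)sin(y) (since i·i = -1).
So the two sides agree for all real values of x and y for which both sides are defined.

Conclusion: Yes, this is an identity.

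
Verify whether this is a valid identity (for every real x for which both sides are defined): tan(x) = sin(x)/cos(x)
Claim: tan(x) = sin(x)/cos(x).
Reasoning: For an angle x whose terminal point on the unit circle is (cos x, sin x), tan(x) is defined as the ratio (second coordinate)/(first coordinate) = sin(x)/cos(x), wherever cos(x) ≠ 0.
So the two sides agree for every real x for which both sides are defined.

Conclusion: Yes, this is an identity.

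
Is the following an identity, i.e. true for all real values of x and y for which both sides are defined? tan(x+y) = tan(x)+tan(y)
No, this is NOT an identity.

Claim: tan(x+y) = tan(x)+tan(y).
Test a specific point where both sides are defined: x = π/4, y = -π/3.
LHS = tan(x+y) ≈ -0.2679
RHS = tan(x)+tan(y) ≈ -0.7321
Since -0.2679 ≠ -0.7321, the equation fails at this point, so it cannot hold for all real values of x and y for which both sides are defined.
The correct formula is tan(x+y) = (tan(x) + tan(y))/(1 - tan(x)tan(y)).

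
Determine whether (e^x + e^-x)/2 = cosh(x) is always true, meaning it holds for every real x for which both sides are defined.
Claim: (e^x + e^-x)/2 = cosh(x).
Reasoning: This is exactly the definition of the hyperbolic cosine: cosh(x) := (e^x + e^-x)/2.
So the two sides agree for every real x for which both sides are defined.

Conclusion: Yes, this is an identity.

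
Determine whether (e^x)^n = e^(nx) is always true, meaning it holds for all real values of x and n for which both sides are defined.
Yes, this is an identity.

Claim: (e^x)^n = e^(nx).
Reasoning: e^x is a positive real number, and for a positive base B and real exponent n, B^n = e^(n·ln B). With B = e^x, ln B = x, so (e^x)^n = e^(n·x).
So the two sides agree for all real values of x and n for which both sides are defined.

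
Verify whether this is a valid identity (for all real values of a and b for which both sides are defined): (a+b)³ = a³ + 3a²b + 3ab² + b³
Claim: (a+b)³ = a³ + 3a²b + 3ab² + b³.
Reasoning: (a+b)³ = (a+b)(a+b)² = (a+b)(a² + 2ab + b²) = a³ + 2a²b + ab² + a²b + 2ab² + b³ = a³ + 3a²b + 3ab² + b³.
So the two sides agree for all real values of a and b for which both sides are defined.

Conclusion: Yes, this is an identity.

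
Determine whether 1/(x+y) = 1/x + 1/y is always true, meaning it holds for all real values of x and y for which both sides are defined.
No, this is NOT an identity.

Claim: 1/(x+y) = 1/x + 1/y.
Test a specific point where both sides are defined: x = -1, y = 5.
LHS = 1/(x+y) ≈ 0.2500
RHS = 1/x + 1/y ≈ -0.8000
Since 0.2500 ≠ -0.8000, the equation fails at this point, so it cannot hold for all real values of x and y for which both sides are defined.
1/x + 1/y = (x+y)/(xy), which is not 1/(x+y).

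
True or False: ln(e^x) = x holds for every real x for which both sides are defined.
True.

Claim: ln(e^x) = x.
Reasoning: ln is the inverse of the exponential: ln(e^x) asks for the exponent p with e^p = e^x, and since e^p is one-to-one that exponent is p = x.
So the two sides agree for every real x for which both sides are defined.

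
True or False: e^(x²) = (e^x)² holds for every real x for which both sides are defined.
False.

Claim: e^(x²) = (e^x)².
Test a specific point where both sides are defined: x = 3.
LHS = e^(x²) ≈ 8103.0839
RHS = (e^x)² ≈ 403.4288
Since 8103.0839 ≠ 403.4288, the equation fails at this point, so it cannot hold for every real x for which both sides are defined.
(e^x)² = e^(2x), and 2x ≠ x² in general.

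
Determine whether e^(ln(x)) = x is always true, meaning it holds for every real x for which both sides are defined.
Yes, this is an identity.

Claim: e^(ln(x)) = x.
Reasoning: For x > 0, ln(x) is by definition the exponent p such that e^p = x. Raising e to that exponent therefore returns x: e^(ln x) = x.
So the two sides agree for every real x for which both sides are defined.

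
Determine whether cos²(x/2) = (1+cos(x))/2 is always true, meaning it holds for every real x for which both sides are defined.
Yes, this is an identity.

Claim: cos²(x/2) = (1+cos(x))/2.
Reasoning: Use cos(2θ) = 2cos²θ - 1 with θ = x/2: cos(x) = 2cos²(x/2) - 1. Solving for cos²(x/2) gives (1 + cos(x))/2.
So the two sides agree for every real x for which both sides are defined.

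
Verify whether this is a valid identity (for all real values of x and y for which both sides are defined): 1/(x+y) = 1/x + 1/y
No, this is NOT an identity.

Claim: 1/(x+y) = 1/x + 1/y.
Test a specific point where both sides are defined: x = -3, y = 3/2.
LHS = 1/(x+y) ≈ -0.6667
RHS = 1/x + 1/y ≈ 0.3333
Since -0.6667 ≠ 0.3333, the equation fails at this point, so it cannot hold for all real values of x and y for which both sides are defined.
1/x + 1/y = (x+y)/(xy), which is not 1/(x+y).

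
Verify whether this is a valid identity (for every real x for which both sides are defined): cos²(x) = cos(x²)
No, this is NOT an identity.

Claim: cos²(x) = cos(x²).
Test a specific point where both sides are defined: x = π/4.
LHS = cos²(x) ≈ 0.5000
RHS = cos(x²) ≈ 0.8157
Since 0.5000 ≠ 0.8157, the equation fails at this point, so it cannot hold for every real x for which both sides are defined.
cos²(x) means (cos x)², squaring the output; cos(x²) squares the input. These are different functions.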